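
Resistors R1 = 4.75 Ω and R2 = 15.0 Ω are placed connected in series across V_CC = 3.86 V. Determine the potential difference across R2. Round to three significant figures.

V ≈ 2.93 V

Series total: ΣR = 4.75 + 15.0 = 19.75 Ω.
V = V_CC · R/ΣR = 3.86 × 0.7595 = 2.932 V.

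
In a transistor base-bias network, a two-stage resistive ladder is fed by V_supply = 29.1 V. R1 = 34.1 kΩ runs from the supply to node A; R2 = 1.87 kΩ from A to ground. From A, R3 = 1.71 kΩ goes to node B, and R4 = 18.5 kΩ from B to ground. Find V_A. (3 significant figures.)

Looking into the second stage from A: R3 + R4 = 20.21 kΩ appears in parallel with R2.
R2 ‖ (R3+R4) = 1.712 kΩ.
V_A = 29.1 × 1.712/(34.1 + 1.712) = 1.391 V.

V_A ≈ 1.39 V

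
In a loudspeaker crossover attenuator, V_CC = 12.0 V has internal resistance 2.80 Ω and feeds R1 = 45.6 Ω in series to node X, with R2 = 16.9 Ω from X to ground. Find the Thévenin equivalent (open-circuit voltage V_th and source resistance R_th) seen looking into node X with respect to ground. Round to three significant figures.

R1' = 2.80 + 45.6 = 48.40 Ω (source resistance + R1).
Open-circuit (no load on X): V_th = V_CC · R2/(R1' + R2) = 12.0 × 16.9/(48.40 + 16.9) = 3.106 V.
Zeroing V_CC shorts the top of R1' to ground, so R_th = R1' ‖ R2 = 12.53 Ω.

V_th ≈ 3.11 V, R_th ≈ 12.5 Ω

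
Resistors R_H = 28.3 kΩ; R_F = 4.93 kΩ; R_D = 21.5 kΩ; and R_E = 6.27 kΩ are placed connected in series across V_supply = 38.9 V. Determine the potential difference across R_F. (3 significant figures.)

ΣR = 28.3 + 4.93 + 21.5 + 6.27 = 61.00 kΩ.
Voltage divider: V = V_supply · (4.930 / 61.00) = 38.9 × 0.08082 = 3.144 V.

V ≈ 3.14 V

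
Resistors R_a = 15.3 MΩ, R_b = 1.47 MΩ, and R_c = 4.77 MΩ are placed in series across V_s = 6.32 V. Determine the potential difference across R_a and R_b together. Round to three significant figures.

V ≈ 4.92 V

Total series resistance ΣR = 15.3 + 1.47 + 4.77 = 21.54 MΩ.
R_{R_a..R_b} = 15.3 + 1.47 = 16.77 MΩ.
By the voltage-divider rule, V = 6.32 × 16.77/21.54 = 4.920 V.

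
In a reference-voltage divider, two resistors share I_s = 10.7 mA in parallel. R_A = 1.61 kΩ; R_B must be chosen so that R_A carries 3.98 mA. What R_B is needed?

Two-branch current divider: I_A = I_s · R_B/(R_A + R_B).
With f = 0.3720, R_B = R_A · f/(1−f) = 1.61 × 0.5923 = 0.9535 kΩ.

R_B ≈ 0.954 kΩ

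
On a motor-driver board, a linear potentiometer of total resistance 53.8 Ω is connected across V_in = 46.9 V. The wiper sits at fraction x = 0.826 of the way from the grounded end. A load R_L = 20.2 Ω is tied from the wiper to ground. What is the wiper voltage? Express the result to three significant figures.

V_out ≈ 28.0 V

The pot divides into 9.361 Ω above the wiper and 44.44 Ω below.
(x·R_p) ‖ R_L = 13.89 Ω.
Loaded-divider output: V_out = 46.9 × 0.5973 = 28.02 V.
(Unloaded: V_out = x·V_in = 38.7 V.)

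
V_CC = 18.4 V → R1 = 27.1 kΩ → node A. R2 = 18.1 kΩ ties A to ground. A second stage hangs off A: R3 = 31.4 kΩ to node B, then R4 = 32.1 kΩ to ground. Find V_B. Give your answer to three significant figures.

V_B ≈ 3.18 V

Node A sees R2 in parallel with the series input of stage 2, R3 + R4 = 63.50 kΩ.
Effective lower resistance at A: R2 ‖ 63.50 = 14.09 kΩ.
So V_A = 18.4 × 0.3420 = 6.293 V.
V_B = V_A × 0.5055 = 3.181 V.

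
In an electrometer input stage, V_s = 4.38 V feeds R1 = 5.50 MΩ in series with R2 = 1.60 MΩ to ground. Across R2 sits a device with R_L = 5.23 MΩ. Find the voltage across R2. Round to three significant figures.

R2 ‖ R_L = (1.60 × 5.23)/(1.60 + 5.23) = 1.225 MΩ.
Now apply the divider: V_out = 4.38 × 0.1822 = 0.7979 V.

V_out ≈ 0.798 V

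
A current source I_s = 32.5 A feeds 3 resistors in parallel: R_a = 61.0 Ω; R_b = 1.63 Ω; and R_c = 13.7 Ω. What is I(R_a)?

I ≈ 0.758 A

Total conductance ΣG = 1/61.0 + 1/1.63 + 1/13.7 = 0.7029 (units of 1/Ω).
By the current-divider rule, I = I_s · G_k/ΣG = 32.5 × 0.02332 = 0.7580 A.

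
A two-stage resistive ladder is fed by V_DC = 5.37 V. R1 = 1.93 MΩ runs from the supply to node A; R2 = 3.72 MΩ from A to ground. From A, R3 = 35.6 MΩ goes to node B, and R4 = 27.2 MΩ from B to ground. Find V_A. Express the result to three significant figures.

V_A ≈ 3.47 V

The second stage (R3 + R4 = 62.80 MΩ) loads node A in parallel with R2.
R2 ‖ (R3+R4) = 3.512 MΩ.
V_A = 5.37 × 3.512/(1.93 + 3.512) = 3.466 V.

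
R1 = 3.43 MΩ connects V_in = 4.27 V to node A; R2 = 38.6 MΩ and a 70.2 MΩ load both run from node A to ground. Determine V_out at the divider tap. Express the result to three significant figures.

V_out ≈ 3.75 V

First combine the lower leg with the load: R2 ‖ R_L = 24.91 MΩ.
Now apply the divider: V_out = 4.27 × 0.8790 = 3.753 V.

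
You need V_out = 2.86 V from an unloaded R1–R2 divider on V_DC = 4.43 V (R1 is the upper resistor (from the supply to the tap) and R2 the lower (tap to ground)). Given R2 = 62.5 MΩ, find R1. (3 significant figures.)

V_out/V_DC = R2/(R1+R2) = 0.6456.
So R1 = R2 · (V_DC/V_out − 1) = 62.5 × (4.43/2.86 − 1) = 62.5 × 0.5490 = 34.31 MΩ.

R1 ≈ 34.3 MΩ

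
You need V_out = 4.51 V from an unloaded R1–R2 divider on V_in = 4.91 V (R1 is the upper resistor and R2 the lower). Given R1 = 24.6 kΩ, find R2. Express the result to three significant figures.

R2 ≈ 277 kΩ

V_out/V_in = R2/(R1+R2) = 0.9185.
R2 = R1 · 0.9185/(1 − 0.9185) = 277.4 kΩ.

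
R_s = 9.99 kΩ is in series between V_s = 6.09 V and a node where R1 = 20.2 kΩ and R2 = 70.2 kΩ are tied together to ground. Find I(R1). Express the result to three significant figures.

I ≈ 0.184 mA

Parallel bank: R_p = 1/(1/20.2 + 1/70.2) = 15.69 kΩ.
V_A = 6.09 × 15.69/25.68 = 3.721 V.
Branch current I = V_A/R1 = 3.721/20.2 = 0.1842 mA.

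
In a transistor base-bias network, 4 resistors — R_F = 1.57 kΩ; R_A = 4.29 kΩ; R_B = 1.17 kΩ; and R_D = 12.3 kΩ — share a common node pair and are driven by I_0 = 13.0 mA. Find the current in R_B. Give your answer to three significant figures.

I ≈ 6.15 mA

Total conductance ΣG = 1/1.57 + 1/4.29 + 1/1.17 + 1/12.3 = 1.806 (units of 1/kΩ).
By the current-divider rule, I = I_0 · G_k/ΣG = 13.0 × 0.4732 = 6.152 mA.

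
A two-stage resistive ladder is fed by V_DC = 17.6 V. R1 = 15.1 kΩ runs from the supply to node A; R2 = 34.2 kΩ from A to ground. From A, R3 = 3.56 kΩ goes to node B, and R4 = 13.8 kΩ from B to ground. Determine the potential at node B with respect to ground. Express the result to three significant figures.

Looking into the second stage from A: R3 + R4 = 17.36 kΩ appears in parallel with R2.
Effective lower resistance at A: R2 ‖ 17.36 = 11.51 kΩ.
V_A = 17.6 × 11.51/(15.1 + 11.51) = 7.615 V.
Then the unloaded second divider: V_B = V_A × R4/(R3+R4) = 7.615 × 0.7949 = 6.053 V.

V_B ≈ 6.05 V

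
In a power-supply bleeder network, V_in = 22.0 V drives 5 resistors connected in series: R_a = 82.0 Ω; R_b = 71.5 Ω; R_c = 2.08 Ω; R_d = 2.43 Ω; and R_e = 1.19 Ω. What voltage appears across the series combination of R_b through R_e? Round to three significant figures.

V ≈ 10.7 V

Series total: ΣR = 82.0 + 71.5 + 2.08 + 2.43 + 1.19 = 159.2 Ω.
R_{R_b..R_e} = 71.5 + 2.08 + 2.43 + 1.19 = 77.20 Ω.
V = V_in · R/ΣR = 22.0 × 0.4849 = 10.67 V.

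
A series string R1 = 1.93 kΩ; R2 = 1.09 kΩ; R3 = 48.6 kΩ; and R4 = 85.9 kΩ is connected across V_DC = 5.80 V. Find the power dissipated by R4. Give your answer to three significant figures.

Series current I = V_DC/ΣR = 5.80/137.5 = 0.04218 mA.
V(R4) = I·R = 3.623 V; P = V·I = 3.623 × 0.04218 = 0.1528 mW.

P ≈ 0.153 mW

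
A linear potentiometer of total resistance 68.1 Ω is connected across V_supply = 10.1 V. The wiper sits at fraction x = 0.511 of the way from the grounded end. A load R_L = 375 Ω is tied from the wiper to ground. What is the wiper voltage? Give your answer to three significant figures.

V_out ≈ 4.94 V

The pot divides into 33.30 Ω above the wiper and 34.80 Ω below.
Lower segment in parallel with the load: 34.80 ‖ 375 = 31.84 Ω.
Loaded-divider output: V_out = 10.1 × 0.4888 = 4.937 V.
(Unloaded: V_out = x·V_supply = 5.16 V.)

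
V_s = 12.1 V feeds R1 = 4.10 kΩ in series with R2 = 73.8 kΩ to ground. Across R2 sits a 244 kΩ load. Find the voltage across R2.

First combine the lower leg with the load: R2 ‖ R_L = 56.66 kΩ.
Then V_out = V_s · R2'/(R1 + R2') = 12.1 × 56.66/60.76 = 11.28 V.

V_out ≈ 11.3 V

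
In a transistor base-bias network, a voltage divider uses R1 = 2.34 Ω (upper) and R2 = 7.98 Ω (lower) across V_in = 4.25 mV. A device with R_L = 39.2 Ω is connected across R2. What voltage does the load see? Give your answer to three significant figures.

V_out ≈ 3.14 mV

R2 ‖ R_L = (7.98 × 39.2)/(7.98 + 39.2) = 6.630 Ω.
Voltage divider with the loaded lower leg: V_out = 4.25 × 6.630/(2.34 + 6.630) = 4.25 × 0.7391 = 3.141 mV.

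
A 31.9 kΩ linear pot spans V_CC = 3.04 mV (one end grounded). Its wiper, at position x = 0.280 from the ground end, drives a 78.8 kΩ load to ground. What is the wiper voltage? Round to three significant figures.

The pot divides into 22.97 kΩ above the wiper and 8.932 kΩ below.
R_L loads the lower segment: effective lower R = 8.023 kΩ.
Loaded-divider output: V_out = 3.04 × 0.2589 = 0.7870 mV.

V_out ≈ 0.787 mV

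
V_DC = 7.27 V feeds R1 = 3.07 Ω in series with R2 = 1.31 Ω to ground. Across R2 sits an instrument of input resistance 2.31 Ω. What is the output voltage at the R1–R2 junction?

V_out ≈ 1.56 V

R2 ‖ R_L = (1.31 × 2.31)/(1.31 + 2.31) = 0.8359 Ω.
Then V_out = V_DC · R2'/(R1 + R2') = 7.27 × 0.8359/3.906 = 1.556 V.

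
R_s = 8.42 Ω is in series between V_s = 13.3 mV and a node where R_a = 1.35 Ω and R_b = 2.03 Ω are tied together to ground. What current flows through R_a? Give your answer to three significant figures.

Parallel bank: R_p = 1/(1/1.35 + 1/2.03) = 0.8108 Ω.
Node voltage V_A = V_s · R_p/(R_s + R_p) = 13.3 × 0.08784 = 1.168 mV.
I(R_a) = V_A / R_a = 1.168/1.35 = 0.8653 mA.
(Check via current divider: I_total = 1.441 mA; share G_k/ΣG = 0.6006 → same result.)

I ≈ 0.865 mA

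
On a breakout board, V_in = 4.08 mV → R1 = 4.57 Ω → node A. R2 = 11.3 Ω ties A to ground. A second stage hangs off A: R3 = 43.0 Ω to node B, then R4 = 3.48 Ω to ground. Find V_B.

Node A sees R2 in parallel with the series input of stage 2, R3 + R4 = 46.48 Ω.
Effective lower resistance at A: R2 ‖ 46.48 = 9.090 Ω.
So V_A = 4.08 × 0.6654 = 2.715 mV.
Stage 2 is unloaded, so V_B = V_A · R4/(R3+R4) = 2.715 × 3.48/46.48 = 0.2033 mV.

V_B ≈ 0.203 mV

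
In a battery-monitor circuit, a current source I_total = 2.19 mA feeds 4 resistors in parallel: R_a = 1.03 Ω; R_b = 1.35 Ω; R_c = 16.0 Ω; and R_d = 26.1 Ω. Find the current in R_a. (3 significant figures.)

Total conductance ΣG = 1/1.03 + 1/1.35 + 1/16.0 + 1/26.1 = 1.812 (units of 1/Ω).
R_a takes the fraction G_k/ΣG = 0.9709/1.812 = 0.5357, so I = 2.19 × 0.5357 = 1.173 mA.

I ≈ 1.17 mA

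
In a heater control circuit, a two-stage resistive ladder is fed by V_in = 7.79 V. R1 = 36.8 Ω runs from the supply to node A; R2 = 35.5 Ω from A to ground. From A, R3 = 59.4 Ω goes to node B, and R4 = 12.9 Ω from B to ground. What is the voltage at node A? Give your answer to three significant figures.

V_A ≈ 3.06 V

The second stage (R3 + R4 = 72.30 Ω) loads node A in parallel with R2.
R2 ‖ (R3+R4) = 23.81 Ω.
First divider: V_A = V_in · 23.81/(36.8 + 23.81) = 3.060 V.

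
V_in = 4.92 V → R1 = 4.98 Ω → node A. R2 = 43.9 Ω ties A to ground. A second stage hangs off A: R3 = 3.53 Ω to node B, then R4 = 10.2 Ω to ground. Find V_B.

V_B ≈ 2.48 V

The second stage (R3 + R4 = 13.73 Ω) loads node A in parallel with R2.
R2 ‖ (R3+R4) = 10.46 Ω.
V_A = 4.92 × 10.46/(4.98 + 10.46) = 3.333 V.
V_B = V_A × 0.7429 = 2.476 V.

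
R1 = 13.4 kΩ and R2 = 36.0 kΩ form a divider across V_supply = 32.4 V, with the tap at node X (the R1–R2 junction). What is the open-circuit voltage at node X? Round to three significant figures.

V_th ≈ 23.6 V

With X open, the divider is unloaded: V_th = 32.4 × 36.0/49.40 = 23.61 V.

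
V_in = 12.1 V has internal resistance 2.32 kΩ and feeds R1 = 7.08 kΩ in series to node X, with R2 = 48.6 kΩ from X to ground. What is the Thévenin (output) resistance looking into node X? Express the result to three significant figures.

R1' = 2.32 + 7.08 = 9.400 kΩ (source resistance + R1).
With V_in suppressed (replaced by a short), R_th = R1' ‖ R2 = (9.400 × 48.6)/(9.400 + 48.6) = 7.877 kΩ.

R_th ≈ 7.88 kΩ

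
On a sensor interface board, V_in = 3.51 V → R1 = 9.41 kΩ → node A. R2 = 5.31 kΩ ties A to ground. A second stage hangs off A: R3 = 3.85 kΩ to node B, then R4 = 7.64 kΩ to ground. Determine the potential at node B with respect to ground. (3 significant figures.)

The second stage (R3 + R4 = 11.49 kΩ) loads node A in parallel with R2.
R2 ‖ (R3+R4) = 3.632 kΩ.
So V_A = 3.51 × 0.2785 = 0.9774 V.
V_B = V_A × 0.6649 = 0.6499 V.

V_B ≈ 0.650 V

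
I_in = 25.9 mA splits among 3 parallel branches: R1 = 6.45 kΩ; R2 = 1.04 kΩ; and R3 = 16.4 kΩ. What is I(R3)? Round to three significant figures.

I ≈ 1.34 mA

Total conductance ΣG = 1/6.45 + 1/1.04 + 1/16.4 = 1.178 (units of 1/kΩ).
R3 takes the fraction G_k/ΣG = 0.06098/1.178 = 0.05178, so I = 25.9 × 0.05178 = 1.341 mA.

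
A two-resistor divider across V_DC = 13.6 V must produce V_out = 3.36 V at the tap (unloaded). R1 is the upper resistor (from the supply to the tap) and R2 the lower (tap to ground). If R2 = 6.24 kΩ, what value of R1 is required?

R1 ≈ 19.0 kΩ

The divider ratio is R2/(R1+R2) = 3.36/13.6 = 0.2471.
So R1 = R2 · (V_DC/V_out − 1) = 6.24 × (13.6/3.36 − 1) = 6.24 × 3.048 = 19.02 kΩ.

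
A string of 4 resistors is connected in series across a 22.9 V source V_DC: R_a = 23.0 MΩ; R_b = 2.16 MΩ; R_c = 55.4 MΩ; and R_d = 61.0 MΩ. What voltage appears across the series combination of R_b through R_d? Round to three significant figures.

ΣR = 23.0 + 2.16 + 55.4 + 61.0 = 141.6 MΩ.
R_{R_b..R_d} = 2.16 + 55.4 + 61.0 = 118.6 MΩ.
V = V_DC · R/ΣR = 22.9 × 0.8375 = 19.18 V.

V ≈ 19.2 V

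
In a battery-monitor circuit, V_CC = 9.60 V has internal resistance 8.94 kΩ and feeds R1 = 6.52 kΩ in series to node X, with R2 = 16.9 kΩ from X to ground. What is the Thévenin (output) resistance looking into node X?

R_th ≈ 8.07 kΩ

R1' = 8.94 + 6.52 = 15.46 kΩ (source resistance + R1).
With V_CC suppressed (replaced by a short), R_th = R1' ‖ R2 = (15.46 × 16.9)/(15.46 + 16.9) = 8.074 kΩ.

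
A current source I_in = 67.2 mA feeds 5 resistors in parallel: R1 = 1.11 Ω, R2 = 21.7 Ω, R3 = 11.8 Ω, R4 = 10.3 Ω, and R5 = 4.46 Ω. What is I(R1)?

I ≈ 44.7 mA

Conductances: ΣG = 1/1.11 + 1/21.7 + 1/11.8 + 1/10.3 + 1/4.46 = 1.353 (1/Ω).
By the current-divider rule, I = I_in · G_k/ΣG = 67.2 × 0.6658 = 44.74 mA.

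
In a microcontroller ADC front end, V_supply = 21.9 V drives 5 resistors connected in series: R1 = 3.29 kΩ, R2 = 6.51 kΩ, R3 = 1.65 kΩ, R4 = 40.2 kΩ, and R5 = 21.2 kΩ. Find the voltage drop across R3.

V ≈ 0.496 V

Total series resistance ΣR = 3.29 + 6.51 + 1.65 + 40.2 + 21.2 = 72.85 kΩ.
By the voltage-divider rule, V = 21.9 × 1.650/72.85 = 0.4960 V.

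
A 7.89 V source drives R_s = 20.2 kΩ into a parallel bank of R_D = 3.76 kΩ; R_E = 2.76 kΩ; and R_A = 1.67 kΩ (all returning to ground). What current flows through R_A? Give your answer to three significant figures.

Parallel bank: R_p = 1/(1/3.76 + 1/2.76 + 1/1.67) = 0.8149 kΩ.
Node voltage V_A = V_in · R_p/(R_s + R_p) = 7.89 × 0.03878 = 0.3060 V.
Branch current I = V_A/R_A = 0.3060/1.67 = 0.1832 mA.

I ≈ 0.183 mA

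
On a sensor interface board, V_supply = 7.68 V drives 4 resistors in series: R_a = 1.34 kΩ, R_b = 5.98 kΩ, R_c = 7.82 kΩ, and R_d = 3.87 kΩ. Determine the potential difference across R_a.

V ≈ 0.541 V

Total series resistance ΣR = 1.34 + 5.98 + 7.82 + 3.87 = 19.01 kΩ.
Voltage divider: V = V_supply · (1.340 / 19.01) = 7.68 × 0.07049 = 0.5414 V.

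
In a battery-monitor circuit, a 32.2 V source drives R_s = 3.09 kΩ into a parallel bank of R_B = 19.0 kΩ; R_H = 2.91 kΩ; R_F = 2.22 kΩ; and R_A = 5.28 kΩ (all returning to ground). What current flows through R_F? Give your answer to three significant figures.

Parallel bank: R_p = 1/(1/19.0 + 1/2.91 + 1/2.22 + 1/5.28) = 0.9651 kΩ.
V_A by voltage divider: V_A = 32.2 × 0.9651/(3.09 + 0.9651) = 7.664 V.
I(R_F) = V_A / R_F = 7.664/2.22 = 3.452 mA.

I ≈ 3.45 mA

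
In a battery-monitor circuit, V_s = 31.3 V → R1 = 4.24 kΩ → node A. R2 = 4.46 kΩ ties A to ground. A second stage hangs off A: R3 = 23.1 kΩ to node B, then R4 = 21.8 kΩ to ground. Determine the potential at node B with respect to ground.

Node A sees R2 in parallel with the series input of stage 2, R3 + R4 = 44.90 kΩ.
Effective lower resistance at A: R2 ‖ 44.90 = 4.057 kΩ.
First divider: V_A = V_s · 4.057/(4.24 + 4.057) = 15.30 V.
V_B = V_A × 0.4855 = 7.431 V.

V_B ≈ 7.43 V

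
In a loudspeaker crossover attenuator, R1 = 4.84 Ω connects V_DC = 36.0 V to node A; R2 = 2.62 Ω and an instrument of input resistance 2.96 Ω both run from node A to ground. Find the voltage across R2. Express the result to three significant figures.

First combine the lower leg with the load: R2 ‖ R_L = 1.390 Ω.
Then V_out = V_DC · R2'/(R1 + R2') = 36.0 × 1.390/6.230 = 8.031 V.

V_out ≈ 8.03 V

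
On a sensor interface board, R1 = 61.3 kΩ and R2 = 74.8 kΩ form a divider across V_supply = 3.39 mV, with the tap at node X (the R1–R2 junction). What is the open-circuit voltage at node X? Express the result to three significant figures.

With X open, the divider is unloaded: V_th = 3.39 × 74.8/136.1 = 1.863 mV.

V_th ≈ 1.86 mV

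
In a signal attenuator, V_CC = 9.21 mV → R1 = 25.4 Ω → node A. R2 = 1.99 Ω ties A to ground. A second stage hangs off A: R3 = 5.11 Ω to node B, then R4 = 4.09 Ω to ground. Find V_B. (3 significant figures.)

V_B ≈ 0.248 mV

Looking into the second stage from A: R3 + R4 = 9.200 Ω appears in parallel with R2.
Effective lower resistance at A: R2 ‖ 9.200 = 1.636 Ω.
V_A = 9.21 × 1.636/(25.4 + 1.636) = 0.5573 mV.
V_B = V_A × 0.4446 = 0.2478 mV.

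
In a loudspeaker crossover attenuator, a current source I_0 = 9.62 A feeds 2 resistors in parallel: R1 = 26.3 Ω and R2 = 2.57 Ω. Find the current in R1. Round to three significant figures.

With just two branches, the current splits inversely with resistance.
I(R1) = 9.62 × 2.57/(26.3 + 2.57) = 9.62 × 0.08902 = 0.8564 A.

I ≈ 0.856 A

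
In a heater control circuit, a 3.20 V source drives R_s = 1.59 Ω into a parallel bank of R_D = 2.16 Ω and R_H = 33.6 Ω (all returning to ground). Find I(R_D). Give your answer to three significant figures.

I ≈ 0.831 A

Equivalent of the parallel group: R_p = 2.030 Ω.
Node voltage V_A = V_CC · R_p/(R_s + R_p) = 3.20 × 0.5607 = 1.794 V.
I(R_D) = V_A / R_D = 1.794/2.16 = 0.8307 A.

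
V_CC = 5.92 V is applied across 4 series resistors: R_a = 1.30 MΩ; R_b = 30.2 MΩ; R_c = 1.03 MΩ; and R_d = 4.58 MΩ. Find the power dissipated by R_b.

Series current I = V_CC/ΣR = 5.92/37.11 = 0.1595 µA.
P(R_b) = I²·R_b = (0.1595)² × 30.2 = 0.7685 µW.

P ≈ 0.769 µW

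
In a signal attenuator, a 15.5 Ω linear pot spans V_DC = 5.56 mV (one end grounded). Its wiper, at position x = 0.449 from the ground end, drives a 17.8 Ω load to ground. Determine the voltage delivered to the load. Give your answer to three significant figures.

Split the track: R_lower = x·R_p = 6.960 Ω, R_upper = (1−x)·R_p = 8.540 Ω.
(x·R_p) ‖ R_L = 5.003 Ω.
V_out = 5.56 × 5.003/(8.540 + 5.003) = 2.054 mV.
(Unloaded: V_out = x·V_DC = 2.50 mV.)

V_out ≈ 2.05 mV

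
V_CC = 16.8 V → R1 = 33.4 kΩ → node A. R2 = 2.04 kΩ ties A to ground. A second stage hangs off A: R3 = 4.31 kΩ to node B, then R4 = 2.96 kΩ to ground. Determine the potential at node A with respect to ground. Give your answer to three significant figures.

V_A ≈ 0.765 V

The second stage (R3 + R4 = 7.270 kΩ) loads node A in parallel with R2.
R2 ‖ (R3+R4) = 1.593 kΩ.
V_A = 16.8 × 1.593/(33.4 + 1.593) = 0.7648 V.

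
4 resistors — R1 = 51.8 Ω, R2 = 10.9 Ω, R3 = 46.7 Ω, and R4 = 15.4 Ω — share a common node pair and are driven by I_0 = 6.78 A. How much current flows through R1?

ΣG = 1/51.8 + 1/10.9 + 1/46.7 + 1/15.4 = 0.1974.
R1 takes the fraction G_k/ΣG = 0.01931/0.1974 = 0.09780, so I = 6.78 × 0.09780 = 0.6631 A.

I ≈ 0.663 A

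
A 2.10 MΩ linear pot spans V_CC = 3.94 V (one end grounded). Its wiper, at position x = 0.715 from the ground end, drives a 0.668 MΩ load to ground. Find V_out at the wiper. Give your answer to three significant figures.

V_out ≈ 1.72 V

The pot divides into 0.5985 MΩ above the wiper and 1.502 MΩ below.
Lower segment in parallel with the load: 1.502 ‖ 0.668 = 0.4623 MΩ.
V_out = 3.94 × 0.4623/(0.5985 + 0.4623) = 1.717 V.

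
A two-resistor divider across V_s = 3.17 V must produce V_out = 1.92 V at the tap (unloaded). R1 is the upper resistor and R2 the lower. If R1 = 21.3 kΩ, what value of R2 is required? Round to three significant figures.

V_out/V_s = R2/(R1+R2) = 0.6057.
Rearranging, R2 = R1·k/(1−k) = 21.3 × 1.536 = 32.72 kΩ.

R2 ≈ 32.7 kΩ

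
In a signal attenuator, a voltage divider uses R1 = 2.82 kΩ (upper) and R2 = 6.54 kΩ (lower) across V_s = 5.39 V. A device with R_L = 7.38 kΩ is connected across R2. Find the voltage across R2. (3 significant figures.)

V_out ≈ 2.97 V

The load sits in parallel with R2, giving an effective lower resistance R2' = R2·R_L/(R2+R_L) = 3.467 kΩ.
Now apply the divider: V_out = 5.39 × 0.5515 = 2.972 V.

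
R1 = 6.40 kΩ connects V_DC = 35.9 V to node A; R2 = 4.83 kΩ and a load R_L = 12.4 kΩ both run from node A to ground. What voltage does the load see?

First combine the lower leg with the load: R2 ‖ R_L = 3.476 kΩ.
Then V_out = V_DC · R2'/(R1 + R2') = 35.9 × 3.476/9.876 = 12.64 V.

V_out ≈ 12.6 V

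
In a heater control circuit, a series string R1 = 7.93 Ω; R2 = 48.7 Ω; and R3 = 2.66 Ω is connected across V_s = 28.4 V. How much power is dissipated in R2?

ΣR = 59.29 Ω → I = 28.4/59.29 = 0.4790 A.
V(R2) = I·R = 23.33 V; P = V·I = 23.33 × 0.4790 = 11.17 W.

P ≈ 11.2 W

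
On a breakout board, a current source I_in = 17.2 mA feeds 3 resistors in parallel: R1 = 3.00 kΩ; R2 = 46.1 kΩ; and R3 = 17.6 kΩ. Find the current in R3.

ΣG = 1/3.00 + 1/46.1 + 1/17.6 = 0.4118.
Current divider: I(R3) = I_in · G_k/ΣG = 17.2 × (0.05682/0.4118) = 17.2 × 0.1380 = 2.373 mA.

I ≈ 2.37 mA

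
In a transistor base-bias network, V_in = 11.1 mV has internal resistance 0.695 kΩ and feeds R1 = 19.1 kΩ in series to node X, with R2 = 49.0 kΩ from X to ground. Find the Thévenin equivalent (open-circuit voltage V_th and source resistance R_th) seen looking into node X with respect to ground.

R1' = 0.695 + 19.1 = 19.80 kΩ (source resistance + R1).
With X open, the divider is unloaded: V_th = 11.1 × 49.0/68.80 = 7.906 mV.
With V_in suppressed (replaced by a short), R_th = R1' ‖ R2 = (19.80 × 49.0)/(19.80 + 49.0) = 14.10 kΩ.

V_th ≈ 7.91 mV, R_th ≈ 14.1 kΩ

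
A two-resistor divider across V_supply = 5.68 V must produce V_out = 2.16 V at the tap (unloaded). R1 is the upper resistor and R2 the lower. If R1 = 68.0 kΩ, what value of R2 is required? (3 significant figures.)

R2 ≈ 41.7 kΩ

V_out/V_supply = R2/(R1+R2) = 0.3803.
Rearranging, R2 = R1·k/(1−k) = 68.0 × 0.6136 = 41.73 kΩ.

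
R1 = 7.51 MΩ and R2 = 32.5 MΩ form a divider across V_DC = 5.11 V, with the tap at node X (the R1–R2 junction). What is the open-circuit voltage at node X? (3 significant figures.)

V_th ≈ 4.15 V

With X open, the divider is unloaded: V_th = 5.11 × 32.5/40.01 = 4.151 V.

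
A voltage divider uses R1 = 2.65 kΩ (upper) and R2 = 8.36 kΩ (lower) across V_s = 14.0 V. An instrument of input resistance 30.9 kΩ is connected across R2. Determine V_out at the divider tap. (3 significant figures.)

V_out ≈ 9.98 V

The load sits in parallel with R2, giving an effective lower resistance R2' = R2·R_L/(R2+R_L) = 6.580 kΩ.
Then V_out = V_s · R2'/(R1 + R2') = 14.0 × 6.580/9.230 = 9.980 V.
(Unloaded it would be 10.6 V; the load pulls it down.)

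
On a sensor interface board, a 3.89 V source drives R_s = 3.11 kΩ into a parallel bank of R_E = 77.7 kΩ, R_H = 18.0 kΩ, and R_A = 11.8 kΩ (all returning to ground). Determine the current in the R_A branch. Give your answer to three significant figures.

Combine the parallel branches: R_p = (1/77.7 + 1/18.0 + 1/11.8)⁻¹ = 6.529 kΩ.
V_A by voltage divider: V_A = 3.89 × 6.529/(3.11 + 6.529) = 2.635 V.
Branch current I = V_A/R_A = 2.635/11.8 = 0.2233 mA.
(Check via current divider: I_total = 0.4036 mA; share G_k/ΣG = 0.5533 → same result.)

I ≈ 0.223 mA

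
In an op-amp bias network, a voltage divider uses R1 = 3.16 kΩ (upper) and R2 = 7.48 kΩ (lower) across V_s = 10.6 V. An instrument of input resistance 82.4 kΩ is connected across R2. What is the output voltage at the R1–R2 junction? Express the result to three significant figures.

The load sits in parallel with R2, giving an effective lower resistance R2' = R2·R_L/(R2+R_L) = 6.857 kΩ.
Then V_out = V_s · R2'/(R1 + R2') = 10.6 × 6.857/10.02 = 7.256 V.

V_out ≈ 7.26 V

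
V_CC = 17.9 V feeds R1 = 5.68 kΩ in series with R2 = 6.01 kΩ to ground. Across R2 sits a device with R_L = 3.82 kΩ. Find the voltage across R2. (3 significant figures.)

First combine the lower leg with the load: R2 ‖ R_L = 2.336 kΩ.
Now apply the divider: V_out = 17.9 × 0.2914 = 5.216 V.
(Unloaded it would be 9.20 V; the load pulls it down.)

V_out ≈ 5.22 V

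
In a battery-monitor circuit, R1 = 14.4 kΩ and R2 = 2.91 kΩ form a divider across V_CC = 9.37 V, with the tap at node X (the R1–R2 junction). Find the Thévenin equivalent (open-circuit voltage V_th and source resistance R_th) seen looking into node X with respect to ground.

V_th is the unloaded tap voltage: V_CC · R2/(R1+R2) = 9.37 × 0.1681 = 1.575 V.
Zeroing V_CC shorts the top of R1 to ground, so R_th = R1 ‖ R2 = 2.421 kΩ.

V_th ≈ 1.58 V, R_th ≈ 2.42 kΩ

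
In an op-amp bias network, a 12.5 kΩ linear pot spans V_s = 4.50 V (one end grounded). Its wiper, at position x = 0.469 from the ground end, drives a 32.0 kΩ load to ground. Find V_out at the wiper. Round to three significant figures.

V_out ≈ 1.92 V

Lower segment x·R_p = 5.862 kΩ; upper segment (1−x)·R_p = 6.638 kΩ.
(x·R_p) ‖ R_L = 4.955 kΩ.
Then V_out = V_s · 4.955/(6.638 + 4.955) = 1.923 V.
(Unloaded: V_out = x·V_s = 2.11 V.)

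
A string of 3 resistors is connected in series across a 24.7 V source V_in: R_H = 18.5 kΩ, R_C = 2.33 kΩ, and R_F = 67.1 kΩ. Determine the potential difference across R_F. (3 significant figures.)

V ≈ 18.8 V

ΣR = 18.5 + 2.33 + 67.1 = 87.93 kΩ.
Voltage divider: V = V_in · (67.10 / 87.93) = 24.7 × 0.7631 = 18.85 V.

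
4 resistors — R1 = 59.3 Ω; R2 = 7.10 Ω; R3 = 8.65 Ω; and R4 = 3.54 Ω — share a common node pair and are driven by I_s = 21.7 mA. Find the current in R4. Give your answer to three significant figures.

I ≈ 11.0 mA

Total conductance ΣG = 1/59.3 + 1/7.10 + 1/8.65 + 1/3.54 = 0.5558 (units of 1/Ω).
By the current-divider rule, I = I_s · G_k/ΣG = 21.7 × 0.5082 = 11.03 mA.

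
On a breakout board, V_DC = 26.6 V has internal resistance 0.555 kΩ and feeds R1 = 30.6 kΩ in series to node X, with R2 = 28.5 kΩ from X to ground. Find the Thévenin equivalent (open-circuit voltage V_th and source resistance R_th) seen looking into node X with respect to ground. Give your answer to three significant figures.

R1' = 0.555 + 30.6 = 31.16 kΩ (source resistance + R1).
With X open, the divider is unloaded: V_th = 26.6 × 28.5/59.66 = 12.71 V.
Looking into X with the source shorted: R_th = R1'·R2/(R1'+R2) = 31.16 × 28.5/59.66 = 14.88 kΩ.

V_th ≈ 12.7 V, R_th ≈ 14.9 kΩ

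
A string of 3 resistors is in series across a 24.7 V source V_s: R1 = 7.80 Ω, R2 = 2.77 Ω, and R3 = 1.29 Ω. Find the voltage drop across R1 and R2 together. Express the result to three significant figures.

ΣR = 7.80 + 2.77 + 1.29 = 11.86 Ω.
R_{R1..R2} = 7.80 + 2.77 = 10.57 Ω.
By the voltage-divider rule, V = 24.7 × 10.57/11.86 = 22.01 V.

V ≈ 22.0 V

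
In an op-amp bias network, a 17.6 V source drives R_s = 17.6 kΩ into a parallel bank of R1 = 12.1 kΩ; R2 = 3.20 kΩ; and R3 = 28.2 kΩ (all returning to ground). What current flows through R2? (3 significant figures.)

Equivalent of the parallel group: R_p = 2.322 kΩ.
V_A = 17.6 × 2.322/19.92 = 2.052 V.
Branch current I = V_A/R2 = 2.052/3.20 = 0.6411 mA.

I ≈ 0.641 mA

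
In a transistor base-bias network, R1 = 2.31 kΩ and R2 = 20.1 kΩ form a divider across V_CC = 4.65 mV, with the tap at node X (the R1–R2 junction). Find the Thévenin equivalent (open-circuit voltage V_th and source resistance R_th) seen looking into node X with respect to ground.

Open-circuit (no load on X): V_th = V_CC · R2/(R1 + R2) = 4.65 × 20.1/(2.310 + 20.1) = 4.171 mV.
Zeroing V_CC shorts the top of R1 to ground, so R_th = R1 ‖ R2 = 2.072 kΩ.

V_th ≈ 4.17 mV, R_th ≈ 2.07 kΩ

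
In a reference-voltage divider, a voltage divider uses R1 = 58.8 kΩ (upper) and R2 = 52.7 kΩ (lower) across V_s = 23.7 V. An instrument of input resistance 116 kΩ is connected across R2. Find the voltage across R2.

First combine the lower leg with the load: R2 ‖ R_L = 36.24 kΩ.
Voltage divider with the loaded lower leg: V_out = 23.7 × 36.24/(58.8 + 36.24) = 23.7 × 0.3813 = 9.037 V.
(Unloaded it would be 11.2 V; the load pulls it down.)

V_out ≈ 9.04 V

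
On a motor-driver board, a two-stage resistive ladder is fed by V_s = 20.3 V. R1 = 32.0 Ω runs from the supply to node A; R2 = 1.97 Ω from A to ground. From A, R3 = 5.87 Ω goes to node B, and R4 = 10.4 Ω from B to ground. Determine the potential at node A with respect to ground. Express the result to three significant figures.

Node A sees R2 in parallel with the series input of stage 2, R3 + R4 = 16.27 Ω.
Effective lower resistance at A: R2 ‖ 16.27 = 1.757 Ω.
So V_A = 20.3 × 0.05205 = 1.057 V.

V_A ≈ 1.06 V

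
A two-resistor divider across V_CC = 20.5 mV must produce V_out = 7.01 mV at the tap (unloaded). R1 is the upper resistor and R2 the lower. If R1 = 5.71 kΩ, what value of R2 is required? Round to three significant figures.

R2 ≈ 2.97 kΩ

Required fraction k = V_out/V_CC = 0.3420.
Rearranging, R2 = R1·k/(1−k) = 5.71 × 0.5196 = 2.967 kΩ.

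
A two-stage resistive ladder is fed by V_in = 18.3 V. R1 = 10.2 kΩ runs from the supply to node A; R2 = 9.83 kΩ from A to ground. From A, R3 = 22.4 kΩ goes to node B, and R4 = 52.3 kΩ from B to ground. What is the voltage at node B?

The second stage (R3 + R4 = 74.70 kΩ) loads node A in parallel with R2.
R2 ‖ (R3+R4) = 8.687 kΩ.
So V_A = 18.3 × 0.4599 = 8.417 V.
V_B = V_A × 0.7001 = 5.893 V.

V_B ≈ 5.89 V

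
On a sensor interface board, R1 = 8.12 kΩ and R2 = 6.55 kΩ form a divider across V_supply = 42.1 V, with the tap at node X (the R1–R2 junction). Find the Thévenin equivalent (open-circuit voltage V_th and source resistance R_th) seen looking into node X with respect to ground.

V_th ≈ 18.8 V, R_th ≈ 3.63 kΩ

With X open, the divider is unloaded: V_th = 42.1 × 6.55/14.67 = 18.80 V.
Zeroing V_supply shorts the top of R1 to ground, so R_th = R1 ‖ R2 = 3.625 kΩ.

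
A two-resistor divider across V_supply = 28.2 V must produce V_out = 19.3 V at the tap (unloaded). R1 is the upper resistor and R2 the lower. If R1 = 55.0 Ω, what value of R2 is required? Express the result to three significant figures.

V_out/V_supply = R2/(R1+R2) = 0.6844.
Rearranging, R2 = R1·k/(1−k) = 55.0 × 2.169 = 119.3 Ω.

R2 ≈ 119 Ω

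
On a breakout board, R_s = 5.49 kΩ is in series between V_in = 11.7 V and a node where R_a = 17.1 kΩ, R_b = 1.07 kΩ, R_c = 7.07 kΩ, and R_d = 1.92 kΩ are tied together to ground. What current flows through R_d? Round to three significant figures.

Parallel bank: R_p = 1/(1/17.1 + 1/1.07 + 1/7.07 + 1/1.92) = 0.6041 kΩ.
V_A by voltage divider: V_A = 11.7 × 0.6041/(5.49 + 0.6041) = 1.160 V.
I(R_d) = V_A / R_d = 1.160/1.92 = 0.6041 mA.

I ≈ 0.604 mA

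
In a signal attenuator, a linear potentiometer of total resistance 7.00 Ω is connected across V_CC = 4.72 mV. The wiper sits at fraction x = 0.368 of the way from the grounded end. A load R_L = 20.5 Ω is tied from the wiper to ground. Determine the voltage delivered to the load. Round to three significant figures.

V_out ≈ 1.61 mV

Split the track: R_lower = x·R_p = 2.576 Ω, R_upper = (1−x)·R_p = 4.424 Ω.
R_L loads the lower segment: effective lower R = 2.288 Ω.
Then V_out = V_CC · 2.288/(4.424 + 2.288) = 1.609 mV.
(Unloaded: V_out = x·V_CC = 1.74 mV.)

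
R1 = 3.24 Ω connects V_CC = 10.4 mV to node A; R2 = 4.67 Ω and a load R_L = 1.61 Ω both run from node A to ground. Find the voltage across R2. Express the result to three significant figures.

V_out ≈ 2.81 mV

First combine the lower leg with the load: R2 ‖ R_L = 1.197 Ω.
Then V_out = V_CC · R2'/(R1 + R2') = 10.4 × 1.197/4.437 = 2.806 mV.
(Unloaded it would be 6.14 mV; the load pulls it down.)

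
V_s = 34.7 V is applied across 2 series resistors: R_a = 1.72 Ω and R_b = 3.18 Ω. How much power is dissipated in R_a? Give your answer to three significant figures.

The common current is I = 34.7/4.900 = 7.082 A.
V(R_a) = I·R = 12.18 V; P = V·I = 12.18 × 7.082 = 86.26 W.

P ≈ 86.3 W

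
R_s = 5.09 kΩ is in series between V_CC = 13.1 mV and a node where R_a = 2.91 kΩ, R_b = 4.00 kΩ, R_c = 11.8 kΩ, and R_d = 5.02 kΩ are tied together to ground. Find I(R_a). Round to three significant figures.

Parallel bank: R_p = 1/(1/2.91 + 1/4.00 + 1/11.8 + 1/5.02) = 1.139 kΩ.
V_A = 13.1 × 1.139/6.229 = 2.396 mV.
I(R_a) = V_A / R_a = 2.396/2.91 = 0.8234 µA.
(Check via current divider: I_total = 2.103 µA; share G_k/ΣG = 0.3916 → same result.)

I ≈ 0.823 µA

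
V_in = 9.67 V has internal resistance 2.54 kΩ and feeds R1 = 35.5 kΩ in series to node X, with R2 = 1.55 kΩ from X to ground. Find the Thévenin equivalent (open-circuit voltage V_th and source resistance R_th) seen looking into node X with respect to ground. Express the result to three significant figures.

R1' = 2.54 + 35.5 = 38.04 kΩ (source resistance + R1).
V_th is the unloaded tap voltage: V_in · R2/(R1'+R2) = 9.67 × 0.03915 = 0.3786 V.
Zeroing V_in shorts the top of R1' to ground, so R_th = R1' ‖ R2 = 1.489 kΩ.

V_th ≈ 0.379 V, R_th ≈ 1.49 kΩ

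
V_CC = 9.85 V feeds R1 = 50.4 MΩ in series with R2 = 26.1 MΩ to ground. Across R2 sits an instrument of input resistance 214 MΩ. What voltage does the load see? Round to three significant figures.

First combine the lower leg with the load: R2 ‖ R_L = 23.26 MΩ.
Then V_out = V_CC · R2'/(R1 + R2') = 9.85 × 23.26/73.66 = 3.111 V.
(Unloaded it would be 3.36 V; the load pulls it down.)

V_out ≈ 3.11 V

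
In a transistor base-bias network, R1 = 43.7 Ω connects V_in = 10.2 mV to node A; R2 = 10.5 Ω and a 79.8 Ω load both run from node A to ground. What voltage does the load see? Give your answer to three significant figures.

R2 ‖ R_L = (10.5 × 79.8)/(10.5 + 79.8) = 9.279 Ω.
Voltage divider with the loaded lower leg: V_out = 10.2 × 9.279/(43.7 + 9.279) = 10.2 × 0.1751 = 1.786 mV.

V_out ≈ 1.79 mV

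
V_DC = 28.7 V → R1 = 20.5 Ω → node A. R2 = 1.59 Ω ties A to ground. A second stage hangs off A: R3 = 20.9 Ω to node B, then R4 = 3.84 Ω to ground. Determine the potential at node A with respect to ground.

V_A ≈ 1.95 V

Looking into the second stage from A: R3 + R4 = 24.74 Ω appears in parallel with R2.
R2 ‖ (R3+R4) = 1.494 Ω.
So V_A = 28.7 × 0.06793 = 1.950 V.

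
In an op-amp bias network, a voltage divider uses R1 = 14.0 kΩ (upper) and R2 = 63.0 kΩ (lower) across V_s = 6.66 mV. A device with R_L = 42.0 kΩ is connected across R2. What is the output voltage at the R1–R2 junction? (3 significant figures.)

V_out ≈ 4.28 mV

R2 ‖ R_L = (63.0 × 42.0)/(63.0 + 42.0) = 25.20 kΩ.
Then V_out = V_s · R2'/(R1 + R2') = 6.66 × 25.20/39.20 = 4.281 mV.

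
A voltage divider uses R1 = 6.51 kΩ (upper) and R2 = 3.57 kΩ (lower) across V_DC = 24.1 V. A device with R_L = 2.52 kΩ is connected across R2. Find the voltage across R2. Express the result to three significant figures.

The load sits in parallel with R2, giving an effective lower resistance R2' = R2·R_L/(R2+R_L) = 1.477 kΩ.
Then V_out = V_DC · R2'/(R1 + R2') = 24.1 × 1.477/7.987 = 4.457 V.

V_out ≈ 4.46 V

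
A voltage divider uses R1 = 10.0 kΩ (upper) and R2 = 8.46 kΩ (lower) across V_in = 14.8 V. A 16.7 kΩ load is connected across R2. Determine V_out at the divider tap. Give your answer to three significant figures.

The load sits in parallel with R2, giving an effective lower resistance R2' = R2·R_L/(R2+R_L) = 5.615 kΩ.
Voltage divider with the loaded lower leg: V_out = 14.8 × 5.615/(10.0 + 5.615) = 14.8 × 0.3596 = 5.322 V.

V_out ≈ 5.32 V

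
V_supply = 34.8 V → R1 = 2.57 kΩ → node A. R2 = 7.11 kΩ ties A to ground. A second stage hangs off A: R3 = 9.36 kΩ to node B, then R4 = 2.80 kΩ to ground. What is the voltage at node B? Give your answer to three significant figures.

The second stage (R3 + R4 = 12.16 kΩ) loads node A in parallel with R2.
R2 ‖ (R3+R4) = 4.487 kΩ.
So V_A = 34.8 × 0.6358 = 22.13 V.
Then the unloaded second divider: V_B = V_A × R4/(R3+R4) = 22.13 × 0.2303 = 5.095 V.

V_B ≈ 5.09 V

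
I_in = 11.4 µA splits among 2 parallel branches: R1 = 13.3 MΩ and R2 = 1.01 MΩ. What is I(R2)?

For two parallel branches, I_k = I_in · (other R)/(sum of R).
So I = 11.4 × 13.3/14.31 = 10.60 µA.

I ≈ 10.6 µA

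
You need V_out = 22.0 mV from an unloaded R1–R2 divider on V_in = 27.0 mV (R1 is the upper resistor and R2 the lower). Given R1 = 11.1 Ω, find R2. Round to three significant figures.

R2 ≈ 48.8 Ω

V_out/V_in = R2/(R1+R2) = 0.8148.
Rearranging, R2 = R1·k/(1−k) = 11.1 × 4.400 = 48.84 Ω.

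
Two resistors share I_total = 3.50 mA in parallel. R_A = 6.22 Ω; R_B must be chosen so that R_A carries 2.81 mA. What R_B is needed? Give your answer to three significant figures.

R_B ≈ 25.3 Ω

In a two-way split, I_A/I_total = R_B/(R_A + R_B).
With f = 0.8029, R_B = R_A · f/(1−f) = 6.22 × 4.072 = 25.33 Ω.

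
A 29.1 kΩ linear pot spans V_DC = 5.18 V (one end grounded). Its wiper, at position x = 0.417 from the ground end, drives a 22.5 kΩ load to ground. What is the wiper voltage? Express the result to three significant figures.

V_out ≈ 1.64 V

Split the track: R_lower = x·R_p = 12.13 kΩ, R_upper = (1−x)·R_p = 16.97 kΩ.
Lower segment in parallel with the load: 12.13 ‖ 22.5 = 7.883 kΩ.
Then V_out = V_DC · 7.883/(16.97 + 7.883) = 1.643 V.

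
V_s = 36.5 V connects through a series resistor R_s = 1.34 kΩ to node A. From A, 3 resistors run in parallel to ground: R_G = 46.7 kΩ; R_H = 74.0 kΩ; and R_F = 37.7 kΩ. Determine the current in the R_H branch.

I ≈ 0.456 mA

Parallel bank: R_p = 1/(1/46.7 + 1/74.0 + 1/37.7) = 16.27 kΩ.
V_A = 36.5 × 16.27/17.61 = 33.72 V.
Branch current I = V_A/R_H = 33.72/74.0 = 0.4557 mA.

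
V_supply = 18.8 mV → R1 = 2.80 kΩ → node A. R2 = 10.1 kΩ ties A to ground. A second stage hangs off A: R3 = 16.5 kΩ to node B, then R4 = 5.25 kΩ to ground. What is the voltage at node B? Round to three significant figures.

V_B ≈ 3.23 mV

The second stage (R3 + R4 = 21.75 kΩ) loads node A in parallel with R2.
R2 ‖ (R3+R4) = 6.897 kΩ.
So V_A = 18.8 × 0.7113 = 13.37 mV.
V_B = V_A × 0.2414 = 3.228 mV.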